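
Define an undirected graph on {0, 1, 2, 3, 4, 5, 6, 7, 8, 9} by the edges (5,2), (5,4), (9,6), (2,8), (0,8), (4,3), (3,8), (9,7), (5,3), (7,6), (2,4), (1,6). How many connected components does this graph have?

2

Component: {1, 6, 7, 9}
Component: {0, 2, 3, 4, 5, 8}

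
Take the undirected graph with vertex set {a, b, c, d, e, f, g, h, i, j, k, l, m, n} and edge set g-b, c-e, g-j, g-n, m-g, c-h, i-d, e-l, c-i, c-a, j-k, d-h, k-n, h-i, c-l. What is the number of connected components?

Component: {f}
Component: {b, g, j, k, m, n}
Component: {a, c, d, e, h, i, l}

3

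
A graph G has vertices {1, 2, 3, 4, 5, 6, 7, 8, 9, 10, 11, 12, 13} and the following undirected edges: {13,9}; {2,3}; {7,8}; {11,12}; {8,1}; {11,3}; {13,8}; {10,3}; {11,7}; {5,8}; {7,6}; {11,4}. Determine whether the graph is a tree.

Yes

The graph has 13 vertices and 12 edges.
It is connected with exactly 12 edges, hence acyclic — it is a tree.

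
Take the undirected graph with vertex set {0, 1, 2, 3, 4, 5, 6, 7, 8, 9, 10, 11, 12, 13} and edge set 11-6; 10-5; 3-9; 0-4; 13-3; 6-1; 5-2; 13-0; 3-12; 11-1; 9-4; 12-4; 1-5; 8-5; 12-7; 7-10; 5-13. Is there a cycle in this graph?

Yes

The graph has 14 vertices, 17 edges, and 1 connected component.
One cycle is 1-6-11-1.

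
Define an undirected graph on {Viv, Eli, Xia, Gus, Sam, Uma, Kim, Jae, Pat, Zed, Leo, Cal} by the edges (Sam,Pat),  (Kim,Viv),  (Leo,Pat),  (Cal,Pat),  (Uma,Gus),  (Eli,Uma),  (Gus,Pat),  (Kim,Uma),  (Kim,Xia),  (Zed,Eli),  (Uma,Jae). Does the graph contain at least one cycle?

|V| = 12, |E| = 11, number of components = 1.
Since 11 = 12 - 1, the graph is a forest and contains no cycle.

No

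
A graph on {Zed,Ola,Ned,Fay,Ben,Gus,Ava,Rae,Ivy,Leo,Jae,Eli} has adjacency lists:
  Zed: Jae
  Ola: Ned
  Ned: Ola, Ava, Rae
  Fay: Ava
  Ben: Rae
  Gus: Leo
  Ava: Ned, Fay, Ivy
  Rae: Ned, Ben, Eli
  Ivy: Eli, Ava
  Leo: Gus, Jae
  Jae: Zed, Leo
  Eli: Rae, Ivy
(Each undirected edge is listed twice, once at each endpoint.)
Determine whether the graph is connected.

Component: {Zed, Gus, Leo, Jae}
Component: {Ola, Ned, Fay, Ben, Ava, Rae, Ivy, Eli}
No edge joins these 2 groups, so the graph is disconnected.

No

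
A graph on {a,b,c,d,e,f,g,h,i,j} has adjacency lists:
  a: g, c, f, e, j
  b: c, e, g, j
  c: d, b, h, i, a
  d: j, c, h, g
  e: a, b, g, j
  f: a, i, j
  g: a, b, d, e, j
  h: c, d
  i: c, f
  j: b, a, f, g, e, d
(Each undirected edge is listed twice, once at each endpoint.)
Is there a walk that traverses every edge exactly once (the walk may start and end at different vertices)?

No

Degrees: a:5, b:4, c:5, d:4, e:4, f:3, g:5, h:2, i:2, j:6
Odd-degree vertices: a, c, f, g (4 total).
An Eulerian trail requires 0 or 2 odd-degree vertices; here there are 4.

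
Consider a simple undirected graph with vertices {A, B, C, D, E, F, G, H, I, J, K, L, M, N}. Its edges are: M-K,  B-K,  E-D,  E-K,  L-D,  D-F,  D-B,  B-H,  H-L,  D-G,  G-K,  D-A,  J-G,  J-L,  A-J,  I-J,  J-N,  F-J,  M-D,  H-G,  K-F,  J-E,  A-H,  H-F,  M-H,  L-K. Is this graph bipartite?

Color {C, D, H, J, K} black and {A, B, E, F, G, I, L, M, N} white. No edge joins two same-colored vertices, so the graph is bipartite.

Yes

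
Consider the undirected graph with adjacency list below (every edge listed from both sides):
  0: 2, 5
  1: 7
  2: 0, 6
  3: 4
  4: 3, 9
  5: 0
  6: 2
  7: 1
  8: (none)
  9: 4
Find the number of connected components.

Component: {8}
Component: {1, 7}
Component: {3, 4, 9}
Component: {0, 2, 5, 6}

4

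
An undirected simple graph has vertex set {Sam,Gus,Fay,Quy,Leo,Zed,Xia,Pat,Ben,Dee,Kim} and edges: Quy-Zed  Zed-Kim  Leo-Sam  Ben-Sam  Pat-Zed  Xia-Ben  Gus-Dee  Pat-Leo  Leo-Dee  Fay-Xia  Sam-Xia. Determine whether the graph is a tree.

The graph has 11 vertices and 11 edges.
A tree on 11 vertices has exactly 10 edges; this graph has 11, so it contains a cycle and is not a tree.

No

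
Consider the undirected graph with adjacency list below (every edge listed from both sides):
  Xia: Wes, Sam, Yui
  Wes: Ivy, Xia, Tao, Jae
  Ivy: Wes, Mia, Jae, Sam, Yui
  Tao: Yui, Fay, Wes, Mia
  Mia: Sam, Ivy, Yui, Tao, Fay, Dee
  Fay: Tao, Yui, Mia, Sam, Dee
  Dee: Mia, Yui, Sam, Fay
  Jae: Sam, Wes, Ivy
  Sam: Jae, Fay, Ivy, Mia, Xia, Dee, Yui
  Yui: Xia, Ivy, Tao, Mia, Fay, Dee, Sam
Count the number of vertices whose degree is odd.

Degrees: Xia:3, Wes:4, Ivy:5, Tao:4, Mia:6, Fay:5, Dee:4, Jae:3, Sam:7, Yui:7
Odd-degree vertices: Xia, Ivy, Fay, Jae, Sam, Yui.

6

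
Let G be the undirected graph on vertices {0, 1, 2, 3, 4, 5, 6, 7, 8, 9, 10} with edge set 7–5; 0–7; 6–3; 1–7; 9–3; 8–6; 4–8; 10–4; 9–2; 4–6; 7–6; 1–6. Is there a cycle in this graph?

Yes

|V| = 11, |E| = 12, number of components = 1.
Since 12 > 11 - 1, a cycle must exist; for instance 6-4-8-6.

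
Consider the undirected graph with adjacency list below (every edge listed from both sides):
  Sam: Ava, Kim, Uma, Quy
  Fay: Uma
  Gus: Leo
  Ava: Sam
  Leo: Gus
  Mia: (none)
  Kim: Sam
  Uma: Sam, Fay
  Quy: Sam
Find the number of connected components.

3

Component: {Mia}
Component: {Gus, Leo}
Component: {Sam, Fay, Ava, Kim, Uma, Quy}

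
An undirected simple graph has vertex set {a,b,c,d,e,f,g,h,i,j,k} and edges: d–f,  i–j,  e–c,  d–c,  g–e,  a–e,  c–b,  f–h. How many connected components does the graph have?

3

Component: {k}
Component: {i, j}
Component: {a, b, c, d, e, f, g, h}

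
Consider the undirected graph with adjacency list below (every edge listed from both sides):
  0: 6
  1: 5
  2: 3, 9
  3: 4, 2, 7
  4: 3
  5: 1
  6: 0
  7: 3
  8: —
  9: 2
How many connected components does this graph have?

4

Component: {8}
Component: {0, 6}
Component: {1, 5}
Component: {2, 3, 4, 7, 9}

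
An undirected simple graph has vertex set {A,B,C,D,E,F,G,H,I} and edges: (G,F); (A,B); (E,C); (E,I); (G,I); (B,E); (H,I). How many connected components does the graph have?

2

Component: {D}
Component: {A, B, C, E, F, G, H, I}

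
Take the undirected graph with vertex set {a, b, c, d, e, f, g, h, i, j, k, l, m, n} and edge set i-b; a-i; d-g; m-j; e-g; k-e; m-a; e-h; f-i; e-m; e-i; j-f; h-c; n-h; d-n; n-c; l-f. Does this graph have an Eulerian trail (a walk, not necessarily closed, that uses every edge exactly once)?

No

Degrees: a:2, b:1, c:2, d:2, e:5, f:3, g:2, h:3, i:4, j:2, k:1, l:1, m:3, n:3
Odd-degree vertices: b, e, f, h, k, l, m, n (8 total).
An Eulerian trail requires 0 or 2 odd-degree vertices; here there are 8.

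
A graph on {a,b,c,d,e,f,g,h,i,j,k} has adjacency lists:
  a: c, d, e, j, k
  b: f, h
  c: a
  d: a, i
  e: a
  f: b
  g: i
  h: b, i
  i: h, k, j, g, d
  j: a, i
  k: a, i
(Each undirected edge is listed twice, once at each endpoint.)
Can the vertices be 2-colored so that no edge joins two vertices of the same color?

Partition the vertices as {c, d, e, f, g, h, j, k} vs {a, b, i}. Each listed edge has one endpoint in each part, so the graph is bipartite.

Yes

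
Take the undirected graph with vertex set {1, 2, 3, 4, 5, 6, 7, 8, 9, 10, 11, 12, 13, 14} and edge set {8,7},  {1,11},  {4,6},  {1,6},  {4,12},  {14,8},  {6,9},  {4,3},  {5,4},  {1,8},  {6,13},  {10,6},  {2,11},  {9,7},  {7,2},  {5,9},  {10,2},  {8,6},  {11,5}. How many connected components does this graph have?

Component: {1, 2, 3, 4, 5, 6, 7, 8, 9, 10, 11, 12, 13, 14}

1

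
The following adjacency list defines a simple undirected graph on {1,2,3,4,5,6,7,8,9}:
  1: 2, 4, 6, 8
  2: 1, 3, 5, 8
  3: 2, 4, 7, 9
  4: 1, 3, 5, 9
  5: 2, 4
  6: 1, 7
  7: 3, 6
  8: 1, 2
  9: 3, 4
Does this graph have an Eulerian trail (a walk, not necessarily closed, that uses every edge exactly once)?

Yes

Degrees: 1:4, 2:4, 3:4, 4:4, 5:2, 6:2, 7:2, 8:2, 9:2
Odd-degree vertices: none (0 total).
With 0 odd-degree vertices and all edges in one connected piece, an Eulerian trail exists.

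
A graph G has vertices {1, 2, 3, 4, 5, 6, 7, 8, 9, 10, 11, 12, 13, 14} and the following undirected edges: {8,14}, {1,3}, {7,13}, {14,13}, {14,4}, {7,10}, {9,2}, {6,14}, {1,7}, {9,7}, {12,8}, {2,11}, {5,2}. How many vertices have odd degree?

8

Degrees: 1:2, 2:3, 3:1, 4:1, 5:1, 6:1, 7:4, 8:2, 9:2, 10:1, 11:1, 12:1, 13:2, 14:4
Odd-degree vertices: 2, 3, 4, 5, 6, 10, 11, 12.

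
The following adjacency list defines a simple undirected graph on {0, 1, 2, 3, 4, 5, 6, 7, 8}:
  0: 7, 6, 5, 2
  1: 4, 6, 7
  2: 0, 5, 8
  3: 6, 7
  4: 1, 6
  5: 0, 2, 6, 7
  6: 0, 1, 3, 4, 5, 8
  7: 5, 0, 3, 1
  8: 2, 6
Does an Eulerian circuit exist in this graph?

Degrees: 0:4, 1:3, 2:3, 3:2, 4:2, 5:4, 6:6, 7:4, 8:2
1, 2 have odd degree; an Eulerian circuit needs every degree to be even, so none exists.

No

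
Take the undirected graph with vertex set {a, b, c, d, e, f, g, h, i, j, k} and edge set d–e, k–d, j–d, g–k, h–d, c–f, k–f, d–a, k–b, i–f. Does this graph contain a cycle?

No

The graph has 11 vertices, 10 edges, and 1 connected component.
Since 10 = 11 - 1, the graph is a forest and contains no cycle.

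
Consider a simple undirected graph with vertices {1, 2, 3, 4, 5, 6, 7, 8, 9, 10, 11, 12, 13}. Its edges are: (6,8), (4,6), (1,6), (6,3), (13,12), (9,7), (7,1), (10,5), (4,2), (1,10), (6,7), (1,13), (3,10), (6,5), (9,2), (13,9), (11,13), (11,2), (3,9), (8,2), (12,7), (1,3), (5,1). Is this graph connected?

A breadth-first search from 1 visits 1, 6, 7, 3, 13, 10, 5, 8, 4, 12, 9, 11, 2 — all 13 vertices — so the graph is connected.

Yes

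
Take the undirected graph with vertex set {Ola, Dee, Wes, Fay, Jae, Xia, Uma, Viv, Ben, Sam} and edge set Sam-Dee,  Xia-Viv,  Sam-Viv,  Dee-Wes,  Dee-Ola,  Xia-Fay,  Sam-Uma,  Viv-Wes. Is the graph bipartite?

Yes

A valid 2-coloring puts {Dee, Fay, Jae, Uma, Viv, Ben} on one side and {Ola, Wes, Xia, Sam} on the other; every edge crosses between the two sides.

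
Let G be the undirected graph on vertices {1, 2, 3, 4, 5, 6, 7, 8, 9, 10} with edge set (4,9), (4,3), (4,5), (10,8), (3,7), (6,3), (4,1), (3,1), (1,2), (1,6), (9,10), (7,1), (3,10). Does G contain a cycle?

Yes

|V| = 10, |E| = 13, number of components = 1.
Since 13 > 10 - 1, a cycle must exist; for instance 1-3-7-1.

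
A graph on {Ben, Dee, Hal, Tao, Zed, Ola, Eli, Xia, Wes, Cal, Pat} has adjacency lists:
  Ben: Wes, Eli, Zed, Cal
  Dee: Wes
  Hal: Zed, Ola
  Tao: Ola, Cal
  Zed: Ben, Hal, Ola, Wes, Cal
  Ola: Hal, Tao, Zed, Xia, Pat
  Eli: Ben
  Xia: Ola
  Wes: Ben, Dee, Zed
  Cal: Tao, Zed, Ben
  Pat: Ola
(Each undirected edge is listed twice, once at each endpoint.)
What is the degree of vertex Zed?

Neighbors of Zed: Ben, Hal, Ola, Wes, Cal.

5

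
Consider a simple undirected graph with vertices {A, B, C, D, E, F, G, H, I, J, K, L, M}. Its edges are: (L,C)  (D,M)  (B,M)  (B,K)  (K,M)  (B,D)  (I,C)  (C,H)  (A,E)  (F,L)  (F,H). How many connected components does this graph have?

5

Component: {G}
Component: {J}
Component: {A, E}
Component: {B, D, K, M}
Component: {C, F, H, I, L}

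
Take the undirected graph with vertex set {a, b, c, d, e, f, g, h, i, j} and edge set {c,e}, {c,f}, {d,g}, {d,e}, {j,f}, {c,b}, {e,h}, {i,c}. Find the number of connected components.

Component: {a}
Component: {b, c, d, e, f, g, h, i, j}

2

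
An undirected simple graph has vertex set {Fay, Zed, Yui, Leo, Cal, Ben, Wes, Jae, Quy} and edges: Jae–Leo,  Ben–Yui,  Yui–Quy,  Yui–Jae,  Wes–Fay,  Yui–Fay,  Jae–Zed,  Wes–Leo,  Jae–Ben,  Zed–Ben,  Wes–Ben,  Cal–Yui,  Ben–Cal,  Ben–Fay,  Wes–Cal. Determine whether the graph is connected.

A breadth-first search from Fay visits Fay, Wes, Yui, Ben, Leo, Cal, Quy, Jae, Zed — all 9 vertices — so the graph is connected.

Yes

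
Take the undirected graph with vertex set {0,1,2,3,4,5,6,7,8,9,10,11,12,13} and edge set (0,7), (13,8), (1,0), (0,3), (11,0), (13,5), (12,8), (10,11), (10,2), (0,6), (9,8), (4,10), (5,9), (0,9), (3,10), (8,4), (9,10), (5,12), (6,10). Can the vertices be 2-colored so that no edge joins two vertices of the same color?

Color {1, 2, 3, 4, 6, 7, 9, 11, 12, 13} black and {0, 5, 8, 10} white. No edge joins two same-colored vertices, so the graph is bipartite.

Yes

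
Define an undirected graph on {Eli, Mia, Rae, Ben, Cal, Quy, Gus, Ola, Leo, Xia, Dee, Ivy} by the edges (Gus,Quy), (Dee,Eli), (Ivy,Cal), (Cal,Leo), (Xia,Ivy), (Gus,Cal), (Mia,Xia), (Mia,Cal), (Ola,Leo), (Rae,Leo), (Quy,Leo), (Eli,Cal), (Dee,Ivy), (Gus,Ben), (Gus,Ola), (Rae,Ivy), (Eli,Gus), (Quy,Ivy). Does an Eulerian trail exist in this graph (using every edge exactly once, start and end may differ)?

Degrees: Eli:3, Mia:2, Rae:2, Ben:1, Cal:5, Quy:3, Gus:5, Ola:2, Leo:4, Xia:2, Dee:2, Ivy:5
Odd-degree vertices: Eli, Ben, Cal, Quy, Gus, Ivy (6 total).
An Eulerian trail requires 0 or 2 odd-degree vertices; here there are 6.

No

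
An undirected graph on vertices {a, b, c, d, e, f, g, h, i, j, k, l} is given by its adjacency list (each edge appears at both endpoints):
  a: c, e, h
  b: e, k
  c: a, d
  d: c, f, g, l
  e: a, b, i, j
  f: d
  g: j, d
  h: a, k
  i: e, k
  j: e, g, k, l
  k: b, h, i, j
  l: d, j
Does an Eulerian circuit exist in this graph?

No

Degrees: a:3, b:2, c:2, d:4, e:4, f:1, g:2, h:2, i:2, j:4, k:4, l:2
Vertices with odd degree: a, f. An Eulerian circuit requires all degrees even.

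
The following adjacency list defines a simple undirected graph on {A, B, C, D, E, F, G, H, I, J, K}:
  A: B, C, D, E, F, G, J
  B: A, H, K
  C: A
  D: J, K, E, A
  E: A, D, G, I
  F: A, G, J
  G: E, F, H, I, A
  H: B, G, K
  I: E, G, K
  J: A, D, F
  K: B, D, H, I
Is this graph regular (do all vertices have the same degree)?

Degrees: A:7, B:3, C:1, D:4, E:4, F:3, G:5, H:3, I:3, J:3, K:4
Degrees are not all equal (e.g. deg(C)=1 but deg(A)=7); not regular.

No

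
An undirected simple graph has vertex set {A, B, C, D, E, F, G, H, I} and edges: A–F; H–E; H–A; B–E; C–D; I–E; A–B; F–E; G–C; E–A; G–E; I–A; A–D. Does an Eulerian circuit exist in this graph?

Yes

Degrees: A:6, B:2, C:2, D:2, E:6, F:2, G:2, H:2, I:2
All degrees are even and the non-isolated vertices are connected — an Eulerian circuit exists.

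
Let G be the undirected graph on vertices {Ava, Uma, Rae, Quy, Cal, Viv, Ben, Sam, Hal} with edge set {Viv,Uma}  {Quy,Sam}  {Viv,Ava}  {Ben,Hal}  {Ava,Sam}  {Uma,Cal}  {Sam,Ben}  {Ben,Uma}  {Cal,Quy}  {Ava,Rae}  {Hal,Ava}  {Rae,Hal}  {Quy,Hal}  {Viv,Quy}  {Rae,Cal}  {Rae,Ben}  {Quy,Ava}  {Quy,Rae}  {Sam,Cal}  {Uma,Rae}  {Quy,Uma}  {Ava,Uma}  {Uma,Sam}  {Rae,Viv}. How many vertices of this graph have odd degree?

Degrees: Ava:6, Uma:7, Rae:7, Quy:7, Cal:4, Viv:4, Ben:4, Sam:5, Hal:4
Odd-degree vertices: Uma, Rae, Quy, Sam.

4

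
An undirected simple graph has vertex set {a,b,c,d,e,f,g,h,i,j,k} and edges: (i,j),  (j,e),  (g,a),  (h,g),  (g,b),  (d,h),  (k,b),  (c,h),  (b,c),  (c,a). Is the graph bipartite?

Partition the vertices as {c, d, f, g, j, k} vs {a, b, e, h, i}. Each listed edge has one endpoint in each part, so the graph is bipartite.

Yes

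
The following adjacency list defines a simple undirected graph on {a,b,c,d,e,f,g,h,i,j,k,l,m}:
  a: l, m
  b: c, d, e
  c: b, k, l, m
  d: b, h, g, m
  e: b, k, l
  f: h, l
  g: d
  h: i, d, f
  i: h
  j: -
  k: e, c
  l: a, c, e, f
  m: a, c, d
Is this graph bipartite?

Yes

Color {b, g, h, j, k, l, m} black and {a, c, d, e, f, i} white. No edge joins two same-colored vertices, so the graph is bipartite.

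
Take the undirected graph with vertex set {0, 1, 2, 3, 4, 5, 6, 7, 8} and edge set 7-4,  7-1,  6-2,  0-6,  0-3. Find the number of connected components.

4

Component: {5}
Component: {8}
Component: {1, 4, 7}
Component: {0, 2, 3, 6}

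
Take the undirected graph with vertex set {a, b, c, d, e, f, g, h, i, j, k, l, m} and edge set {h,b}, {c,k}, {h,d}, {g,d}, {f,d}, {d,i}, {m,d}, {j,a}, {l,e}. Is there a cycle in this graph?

No

|V| = 13, |E| = 9, number of components = 4.
A forest on 13 vertices with 4 components has exactly 9 edges, which matches — so no cycle.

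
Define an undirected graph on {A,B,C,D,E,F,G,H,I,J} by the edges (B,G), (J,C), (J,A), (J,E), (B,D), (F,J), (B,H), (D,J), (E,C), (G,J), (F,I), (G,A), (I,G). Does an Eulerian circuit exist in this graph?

No

Degrees: A:2, B:3, C:2, D:2, E:2, F:2, G:4, H:1, I:2, J:6
Vertices with odd degree: B, H. An Eulerian circuit requires all degrees even.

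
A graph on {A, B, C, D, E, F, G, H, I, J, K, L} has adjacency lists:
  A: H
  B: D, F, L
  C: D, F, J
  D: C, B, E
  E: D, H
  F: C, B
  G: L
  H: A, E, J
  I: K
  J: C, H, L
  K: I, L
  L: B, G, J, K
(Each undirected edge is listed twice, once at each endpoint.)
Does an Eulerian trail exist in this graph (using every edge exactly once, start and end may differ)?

Degrees: A:1, B:3, C:3, D:3, E:2, F:2, G:1, H:3, I:1, J:3, K:2, L:4
Odd-degree vertices: A, B, C, D, G, H, I, J (8 total).
An Eulerian trail requires 0 or 2 odd-degree vertices; here there are 8.

No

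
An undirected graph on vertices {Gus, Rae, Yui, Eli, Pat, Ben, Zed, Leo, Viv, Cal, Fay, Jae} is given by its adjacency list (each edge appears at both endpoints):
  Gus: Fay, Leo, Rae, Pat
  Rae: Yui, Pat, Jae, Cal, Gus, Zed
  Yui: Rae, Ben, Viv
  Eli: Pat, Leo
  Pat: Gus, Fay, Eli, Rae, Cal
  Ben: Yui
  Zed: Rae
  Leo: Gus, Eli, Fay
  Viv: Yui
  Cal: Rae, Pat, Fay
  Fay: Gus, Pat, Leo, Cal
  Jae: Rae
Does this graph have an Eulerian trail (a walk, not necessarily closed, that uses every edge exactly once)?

Degrees: Gus:4, Rae:6, Yui:3, Eli:2, Pat:5, Ben:1, Zed:1, Leo:3, Viv:1, Cal:3, Fay:4, Jae:1
Odd-degree vertices: Yui, Pat, Ben, Zed, Leo, Viv, Cal, Jae (8 total).
An Eulerian trail requires 0 or 2 odd-degree vertices; here there are 8.

No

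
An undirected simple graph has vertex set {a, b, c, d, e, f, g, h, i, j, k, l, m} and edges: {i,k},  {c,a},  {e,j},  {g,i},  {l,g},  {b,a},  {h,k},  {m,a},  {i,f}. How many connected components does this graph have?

Component: {d}
Component: {e, j}
Component: {a, b, c, m}
Component: {f, g, h, i, k, l}

4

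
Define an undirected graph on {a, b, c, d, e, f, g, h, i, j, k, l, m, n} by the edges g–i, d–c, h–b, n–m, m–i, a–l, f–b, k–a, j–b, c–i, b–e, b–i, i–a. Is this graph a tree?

Yes

The graph has 14 vertices and 13 edges.
Connected and |E| = |V| - 1, which characterizes a tree.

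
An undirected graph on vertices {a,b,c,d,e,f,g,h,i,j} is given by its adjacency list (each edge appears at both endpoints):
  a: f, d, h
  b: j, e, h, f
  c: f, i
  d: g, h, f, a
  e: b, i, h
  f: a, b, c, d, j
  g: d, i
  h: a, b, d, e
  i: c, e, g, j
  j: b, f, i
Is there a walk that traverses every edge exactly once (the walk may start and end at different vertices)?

Degrees: a:3, b:4, c:2, d:4, e:3, f:5, g:2, h:4, i:4, j:3
Odd-degree vertices: a, e, f, j (4 total).
With 4 odd-degree vertices (more than two), no single trail can use every edge.

No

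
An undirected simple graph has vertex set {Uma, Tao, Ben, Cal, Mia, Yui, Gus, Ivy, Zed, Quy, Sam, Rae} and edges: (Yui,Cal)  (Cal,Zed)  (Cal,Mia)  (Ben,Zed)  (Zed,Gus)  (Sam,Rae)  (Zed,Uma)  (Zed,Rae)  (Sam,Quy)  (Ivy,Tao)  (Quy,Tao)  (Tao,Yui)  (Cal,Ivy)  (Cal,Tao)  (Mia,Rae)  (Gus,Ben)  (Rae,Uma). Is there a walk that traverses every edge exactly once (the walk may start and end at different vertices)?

Degrees: Uma:2, Tao:4, Ben:2, Cal:5, Mia:2, Yui:2, Gus:2, Ivy:2, Zed:5, Quy:2, Sam:2, Rae:4
Odd-degree vertices: Cal, Zed (2 total).
With 2 odd-degree vertices and all edges in one connected piece, an Eulerian trail exists (from Cal to Zed).

Yes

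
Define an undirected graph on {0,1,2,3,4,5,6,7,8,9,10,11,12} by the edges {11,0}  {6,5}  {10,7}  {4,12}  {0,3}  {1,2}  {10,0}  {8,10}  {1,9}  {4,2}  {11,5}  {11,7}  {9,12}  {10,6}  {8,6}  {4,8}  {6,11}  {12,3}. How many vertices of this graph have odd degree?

4

Degrees: 0:3, 1:2, 2:2, 3:2, 4:3, 5:2, 6:4, 7:2, 8:3, 9:2, 10:4, 11:4, 12:3
Odd-degree vertices: 0, 4, 8, 12.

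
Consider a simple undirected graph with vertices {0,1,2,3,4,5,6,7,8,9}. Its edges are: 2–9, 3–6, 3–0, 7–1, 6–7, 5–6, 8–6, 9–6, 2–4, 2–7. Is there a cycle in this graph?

Yes

The graph has 10 vertices, 10 edges, and 1 connected component.
Since 10 > 10 - 1, a cycle must exist; for instance 6-9-2-7-6.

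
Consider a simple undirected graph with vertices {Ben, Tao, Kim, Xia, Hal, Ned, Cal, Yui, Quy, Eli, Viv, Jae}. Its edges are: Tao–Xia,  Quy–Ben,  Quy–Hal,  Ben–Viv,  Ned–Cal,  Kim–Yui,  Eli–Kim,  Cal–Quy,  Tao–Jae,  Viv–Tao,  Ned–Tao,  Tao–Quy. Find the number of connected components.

Component: {Kim, Yui, Eli}
Component: {Ben, Tao, Xia, Hal, Ned, Cal, Quy, Viv, Jae}

2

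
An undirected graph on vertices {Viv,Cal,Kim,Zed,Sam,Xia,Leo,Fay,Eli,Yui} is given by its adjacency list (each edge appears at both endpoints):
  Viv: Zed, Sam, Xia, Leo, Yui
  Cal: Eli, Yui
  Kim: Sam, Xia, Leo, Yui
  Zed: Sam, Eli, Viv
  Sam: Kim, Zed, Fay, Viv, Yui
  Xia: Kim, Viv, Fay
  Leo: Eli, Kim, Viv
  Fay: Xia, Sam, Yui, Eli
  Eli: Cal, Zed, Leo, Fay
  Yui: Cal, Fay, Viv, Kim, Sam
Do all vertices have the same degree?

Degrees: Viv:5, Cal:2, Kim:4, Zed:3, Sam:5, Xia:3, Leo:3, Fay:4, Eli:4, Yui:5
Degrees are not all equal (e.g. deg(Cal)=2 but deg(Viv)=5); not regular.

No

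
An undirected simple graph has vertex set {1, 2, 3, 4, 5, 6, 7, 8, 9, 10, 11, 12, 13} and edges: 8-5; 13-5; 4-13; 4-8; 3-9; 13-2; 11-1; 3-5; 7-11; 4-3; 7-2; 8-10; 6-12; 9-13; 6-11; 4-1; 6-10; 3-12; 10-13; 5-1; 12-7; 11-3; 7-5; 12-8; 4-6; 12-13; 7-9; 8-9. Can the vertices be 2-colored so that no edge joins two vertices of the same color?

Partition the vertices as {2, 4, 5, 9, 10, 11, 12} vs {1, 3, 6, 7, 8, 13}. Each listed edge has one endpoint in each part, so the graph is bipartite.

Yes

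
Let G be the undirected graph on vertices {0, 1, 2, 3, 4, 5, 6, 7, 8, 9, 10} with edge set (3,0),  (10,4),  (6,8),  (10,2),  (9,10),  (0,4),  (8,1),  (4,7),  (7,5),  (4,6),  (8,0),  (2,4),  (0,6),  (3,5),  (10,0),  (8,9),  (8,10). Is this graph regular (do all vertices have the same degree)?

No

Degrees: 0:5, 1:1, 2:2, 3:2, 4:5, 5:2, 6:3, 7:2, 8:5, 9:2, 10:5
Vertex 1 has degree 1 while 0 has degree 5, so the graph is not regular.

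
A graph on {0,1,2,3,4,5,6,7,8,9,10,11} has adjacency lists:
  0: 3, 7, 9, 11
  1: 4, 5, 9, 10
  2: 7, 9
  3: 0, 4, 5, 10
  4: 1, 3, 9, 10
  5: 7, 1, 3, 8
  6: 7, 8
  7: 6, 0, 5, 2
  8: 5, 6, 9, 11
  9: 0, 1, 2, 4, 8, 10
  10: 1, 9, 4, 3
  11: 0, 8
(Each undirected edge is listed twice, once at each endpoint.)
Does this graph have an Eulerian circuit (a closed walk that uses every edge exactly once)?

Yes

Degrees: 0:4, 1:4, 2:2, 3:4, 4:4, 5:4, 6:2, 7:4, 8:4, 9:6, 10:4, 11:2
All degrees are even and the non-isolated vertices are connected — an Eulerian circuit exists.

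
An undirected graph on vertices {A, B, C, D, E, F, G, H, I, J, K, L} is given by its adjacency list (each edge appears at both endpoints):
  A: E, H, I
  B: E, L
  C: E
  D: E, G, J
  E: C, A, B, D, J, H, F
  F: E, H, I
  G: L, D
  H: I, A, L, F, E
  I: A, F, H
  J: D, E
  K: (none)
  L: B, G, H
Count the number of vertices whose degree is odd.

8

Degrees: A:3, B:2, C:1, D:3, E:7, F:3, G:2, H:5, I:3, J:2, K:0, L:3
Odd-degree vertices: A, C, D, E, F, H, I, L.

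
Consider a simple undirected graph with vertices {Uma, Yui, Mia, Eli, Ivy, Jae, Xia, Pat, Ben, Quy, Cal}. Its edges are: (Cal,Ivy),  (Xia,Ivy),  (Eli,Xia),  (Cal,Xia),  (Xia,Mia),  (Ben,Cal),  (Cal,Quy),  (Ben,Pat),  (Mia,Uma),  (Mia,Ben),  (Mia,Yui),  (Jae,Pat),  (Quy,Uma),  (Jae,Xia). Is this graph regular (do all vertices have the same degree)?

Degrees: Uma:2, Yui:1, Mia:4, Eli:1, Ivy:2, Jae:2, Xia:5, Pat:2, Ben:3, Quy:2, Cal:4
Vertex Yui has degree 1 while Xia has degree 5, so the graph is not regular.

No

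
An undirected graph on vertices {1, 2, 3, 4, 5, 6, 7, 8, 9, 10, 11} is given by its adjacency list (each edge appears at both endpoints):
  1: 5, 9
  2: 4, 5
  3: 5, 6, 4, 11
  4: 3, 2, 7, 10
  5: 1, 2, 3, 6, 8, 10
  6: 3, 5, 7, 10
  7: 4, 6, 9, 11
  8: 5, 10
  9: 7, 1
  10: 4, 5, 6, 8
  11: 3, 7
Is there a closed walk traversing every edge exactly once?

Degrees: 1:2, 2:2, 3:4, 4:4, 5:6, 6:4, 7:4, 8:2, 9:2, 10:4, 11:2
All degrees are even and the non-isolated vertices are connected — an Eulerian circuit exists.

Yes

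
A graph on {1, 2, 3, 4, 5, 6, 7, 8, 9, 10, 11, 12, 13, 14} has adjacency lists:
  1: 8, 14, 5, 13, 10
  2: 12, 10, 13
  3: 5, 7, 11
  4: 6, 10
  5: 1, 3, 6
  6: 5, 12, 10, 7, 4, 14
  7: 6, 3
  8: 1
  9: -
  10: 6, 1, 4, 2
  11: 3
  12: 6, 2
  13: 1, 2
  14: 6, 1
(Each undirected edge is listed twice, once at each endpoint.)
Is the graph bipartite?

The cycle 6-4-10-6 has length 3, which is odd, so the graph is not bipartite.

No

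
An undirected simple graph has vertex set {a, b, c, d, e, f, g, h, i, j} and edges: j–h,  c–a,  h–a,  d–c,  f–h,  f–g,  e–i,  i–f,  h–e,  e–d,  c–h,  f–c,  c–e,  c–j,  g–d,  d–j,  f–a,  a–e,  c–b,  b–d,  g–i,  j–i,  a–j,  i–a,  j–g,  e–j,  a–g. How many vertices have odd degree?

Degrees: a:7, b:2, c:7, d:5, e:6, f:5, g:5, h:5, i:5, j:7
Odd-degree vertices: a, c, d, f, g, h, i, j.

8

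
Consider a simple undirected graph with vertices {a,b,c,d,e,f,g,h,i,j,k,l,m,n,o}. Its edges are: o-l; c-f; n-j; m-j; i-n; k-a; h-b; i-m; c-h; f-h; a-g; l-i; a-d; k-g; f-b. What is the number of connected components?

Component: {e}
Component: {a, d, g, k}
Component: {b, c, f, h}
Component: {i, j, l, m, n, o}

4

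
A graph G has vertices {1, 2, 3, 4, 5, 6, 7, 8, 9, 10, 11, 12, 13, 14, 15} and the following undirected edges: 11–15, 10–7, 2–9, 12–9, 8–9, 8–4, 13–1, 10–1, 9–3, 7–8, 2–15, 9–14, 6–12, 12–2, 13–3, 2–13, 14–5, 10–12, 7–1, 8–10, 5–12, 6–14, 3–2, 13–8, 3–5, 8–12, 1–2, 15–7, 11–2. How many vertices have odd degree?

6

Degrees: 1:4, 2:7, 3:4, 4:1, 5:3, 6:2, 7:4, 8:6, 9:5, 10:4, 11:2, 12:6, 13:4, 14:3, 15:3
Odd-degree vertices: 2, 4, 5, 9, 14, 15.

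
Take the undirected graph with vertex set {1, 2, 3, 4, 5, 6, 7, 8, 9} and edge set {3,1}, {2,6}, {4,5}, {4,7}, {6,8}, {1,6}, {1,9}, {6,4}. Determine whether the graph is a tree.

Yes

The graph has 9 vertices and 8 edges.
Connected and |E| = |V| - 1, which characterizes a tree.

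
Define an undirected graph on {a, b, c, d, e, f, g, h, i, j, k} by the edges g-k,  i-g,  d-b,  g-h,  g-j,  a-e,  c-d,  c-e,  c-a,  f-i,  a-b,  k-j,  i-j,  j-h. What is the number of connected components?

2

Component: {a, b, c, d, e}
Component: {f, g, h, i, j, k}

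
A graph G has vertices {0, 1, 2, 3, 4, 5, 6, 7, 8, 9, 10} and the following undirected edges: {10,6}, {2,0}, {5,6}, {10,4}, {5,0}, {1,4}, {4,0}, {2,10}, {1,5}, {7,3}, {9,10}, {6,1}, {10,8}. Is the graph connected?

No

Component: {3, 7}
Component: {0, 1, 2, 4, 5, 6, 8, 9, 10}
There are 2 separate components, so the graph is not connected.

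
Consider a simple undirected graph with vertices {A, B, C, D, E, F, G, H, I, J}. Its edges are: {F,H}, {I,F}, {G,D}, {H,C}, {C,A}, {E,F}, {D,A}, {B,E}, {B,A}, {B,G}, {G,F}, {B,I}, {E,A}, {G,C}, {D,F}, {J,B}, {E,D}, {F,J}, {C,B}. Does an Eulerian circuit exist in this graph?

Degrees: A:4, B:6, C:4, D:4, E:4, F:6, G:4, H:2, I:2, J:2
Every vertex has even degree and the edges form a single connected piece, so an Eulerian circuit exists.

Yes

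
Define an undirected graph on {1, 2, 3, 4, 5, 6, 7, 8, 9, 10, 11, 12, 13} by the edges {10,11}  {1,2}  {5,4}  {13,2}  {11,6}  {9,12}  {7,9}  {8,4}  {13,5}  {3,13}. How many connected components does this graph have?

Component: {6, 10, 11}
Component: {7, 9, 12}
Component: {1, 2, 3, 4, 5, 8, 13}

3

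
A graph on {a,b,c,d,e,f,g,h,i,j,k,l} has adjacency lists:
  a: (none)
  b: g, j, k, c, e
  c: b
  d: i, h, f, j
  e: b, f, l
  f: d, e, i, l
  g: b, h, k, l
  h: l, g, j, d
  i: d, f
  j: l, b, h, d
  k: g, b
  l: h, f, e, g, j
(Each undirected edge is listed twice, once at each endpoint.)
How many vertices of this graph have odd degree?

Degrees: a:0, b:5, c:1, d:4, e:3, f:4, g:4, h:4, i:2, j:4, k:2, l:5
Odd-degree vertices: b, c, e, l.

4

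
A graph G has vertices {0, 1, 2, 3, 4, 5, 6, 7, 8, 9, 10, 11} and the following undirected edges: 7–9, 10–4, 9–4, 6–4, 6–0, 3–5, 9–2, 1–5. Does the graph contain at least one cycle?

The graph has 12 vertices, 8 edges, and 4 connected components.
A forest on 12 vertices with 4 components has exactly 8 edges, which matches — so no cycle.

No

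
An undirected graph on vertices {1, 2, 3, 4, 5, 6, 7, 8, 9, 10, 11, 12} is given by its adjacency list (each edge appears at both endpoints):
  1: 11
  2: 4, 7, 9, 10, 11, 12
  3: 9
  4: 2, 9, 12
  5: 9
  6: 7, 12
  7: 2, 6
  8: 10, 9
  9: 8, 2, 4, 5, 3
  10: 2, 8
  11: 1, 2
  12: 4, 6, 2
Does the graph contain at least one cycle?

The graph has 12 vertices, 15 edges, and 1 connected component.
Since 15 > 12 - 1, a cycle must exist; for instance 2-12-6-7-2.

Yes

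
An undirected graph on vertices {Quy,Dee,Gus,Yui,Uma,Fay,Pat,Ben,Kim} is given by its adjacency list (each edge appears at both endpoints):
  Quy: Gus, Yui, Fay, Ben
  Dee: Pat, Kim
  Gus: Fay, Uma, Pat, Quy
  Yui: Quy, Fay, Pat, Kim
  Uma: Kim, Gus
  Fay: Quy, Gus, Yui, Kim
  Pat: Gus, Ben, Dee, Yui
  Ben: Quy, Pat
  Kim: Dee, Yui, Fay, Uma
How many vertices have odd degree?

0

Degrees: Quy:4, Dee:2, Gus:4, Yui:4, Uma:2, Fay:4, Pat:4, Ben:2, Kim:4
Odd-degree vertices: none.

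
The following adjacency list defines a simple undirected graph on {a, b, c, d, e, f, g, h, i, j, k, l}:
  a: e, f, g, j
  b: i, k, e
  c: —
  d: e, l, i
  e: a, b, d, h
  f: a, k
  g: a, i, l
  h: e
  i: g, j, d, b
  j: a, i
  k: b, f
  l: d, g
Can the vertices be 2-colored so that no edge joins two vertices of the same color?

a-e-b-i-g-a is an odd cycle (length 5), and a bipartite graph can contain only even cycles.

No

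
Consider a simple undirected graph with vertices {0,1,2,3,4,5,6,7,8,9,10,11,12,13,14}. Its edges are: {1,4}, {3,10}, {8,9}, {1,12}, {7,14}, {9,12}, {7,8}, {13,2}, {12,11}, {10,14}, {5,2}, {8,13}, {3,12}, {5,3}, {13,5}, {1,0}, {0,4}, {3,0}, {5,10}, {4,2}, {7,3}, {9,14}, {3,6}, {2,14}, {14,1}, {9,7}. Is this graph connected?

Yes

A breadth-first search from 0 visits 0, 3, 4, 1, 12, 7, 10, 6, 5, 2, 14, 11, 9, 8, 13 — all 15 vertices — so the graph is connected.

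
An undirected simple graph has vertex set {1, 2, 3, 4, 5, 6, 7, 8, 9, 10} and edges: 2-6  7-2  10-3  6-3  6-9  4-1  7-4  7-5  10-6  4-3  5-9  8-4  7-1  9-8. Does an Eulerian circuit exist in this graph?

No

Degrees: 1:2, 2:2, 3:3, 4:4, 5:2, 6:4, 7:4, 8:2, 9:3, 10:2
3, 9 have odd degree; an Eulerian circuit needs every degree to be even, so none exists.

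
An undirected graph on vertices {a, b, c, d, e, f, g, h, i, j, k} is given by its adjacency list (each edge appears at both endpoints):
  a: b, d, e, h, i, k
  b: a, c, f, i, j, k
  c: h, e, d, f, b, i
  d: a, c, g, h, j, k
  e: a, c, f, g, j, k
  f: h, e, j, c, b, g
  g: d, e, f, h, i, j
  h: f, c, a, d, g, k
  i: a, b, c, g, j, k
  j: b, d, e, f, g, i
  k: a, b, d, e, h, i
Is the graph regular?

Degrees: a:6, b:6, c:6, d:6, e:6, f:6, g:6, h:6, i:6, j:6, k:6
All degrees equal 6; the graph is regular.

Yes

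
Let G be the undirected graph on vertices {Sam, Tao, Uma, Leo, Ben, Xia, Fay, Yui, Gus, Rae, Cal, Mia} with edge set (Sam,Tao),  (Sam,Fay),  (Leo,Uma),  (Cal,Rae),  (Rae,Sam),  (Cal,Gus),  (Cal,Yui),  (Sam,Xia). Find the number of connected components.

Component: {Ben}
Component: {Mia}
Component: {Uma, Leo}
Component: {Sam, Tao, Xia, Fay, Yui, Gus, Rae, Cal}

4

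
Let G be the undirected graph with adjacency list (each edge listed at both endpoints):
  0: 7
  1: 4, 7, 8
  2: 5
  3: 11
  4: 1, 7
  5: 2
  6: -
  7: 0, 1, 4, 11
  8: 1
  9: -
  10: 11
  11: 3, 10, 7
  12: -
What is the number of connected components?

5

Component: {6}
Component: {9}
Component: {12}
Component: {2, 5}
Component: {0, 1, 3, 4, 7, 8, 10, 11}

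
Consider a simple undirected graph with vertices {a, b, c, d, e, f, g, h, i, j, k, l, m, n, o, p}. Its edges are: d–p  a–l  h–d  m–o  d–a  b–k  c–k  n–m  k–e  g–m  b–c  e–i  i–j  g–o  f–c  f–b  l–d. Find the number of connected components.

3

Component: {g, m, n, o}
Component: {a, d, h, l, p}
Component: {b, c, e, f, i, j, k}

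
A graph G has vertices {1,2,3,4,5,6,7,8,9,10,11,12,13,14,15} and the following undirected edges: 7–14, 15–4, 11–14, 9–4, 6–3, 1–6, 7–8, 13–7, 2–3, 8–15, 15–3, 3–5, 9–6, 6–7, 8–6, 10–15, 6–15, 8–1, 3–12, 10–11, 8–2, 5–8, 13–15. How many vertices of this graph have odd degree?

Degrees: 1:2, 2:2, 3:5, 4:2, 5:2, 6:6, 7:4, 8:6, 9:2, 10:2, 11:2, 12:1, 13:2, 14:2, 15:6
Odd-degree vertices: 3, 12.

2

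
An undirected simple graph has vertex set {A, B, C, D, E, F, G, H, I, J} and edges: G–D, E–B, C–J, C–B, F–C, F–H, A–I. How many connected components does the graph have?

Component: {A, I}
Component: {D, G}
Component: {B, C, E, F, H, J}

3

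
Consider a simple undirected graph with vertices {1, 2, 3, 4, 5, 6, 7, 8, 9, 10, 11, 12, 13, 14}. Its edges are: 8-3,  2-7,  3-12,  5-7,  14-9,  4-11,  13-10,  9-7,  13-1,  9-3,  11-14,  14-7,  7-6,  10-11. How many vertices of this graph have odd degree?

Degrees: 1:1, 2:1, 3:3, 4:1, 5:1, 6:1, 7:5, 8:1, 9:3, 10:2, 11:3, 12:1, 13:2, 14:3
Odd-degree vertices: 1, 2, 3, 4, 5, 6, 7, 8, 9, 11, 12, 14.

12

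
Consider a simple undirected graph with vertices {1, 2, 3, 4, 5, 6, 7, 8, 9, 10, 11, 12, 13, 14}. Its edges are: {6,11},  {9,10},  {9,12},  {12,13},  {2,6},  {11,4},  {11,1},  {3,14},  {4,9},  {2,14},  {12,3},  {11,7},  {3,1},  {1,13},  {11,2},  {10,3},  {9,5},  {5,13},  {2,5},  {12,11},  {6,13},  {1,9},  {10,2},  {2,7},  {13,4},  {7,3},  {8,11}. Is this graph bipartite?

No

The cycle 2-6-11-2 has length 3, which is odd, so the graph is not bipartite.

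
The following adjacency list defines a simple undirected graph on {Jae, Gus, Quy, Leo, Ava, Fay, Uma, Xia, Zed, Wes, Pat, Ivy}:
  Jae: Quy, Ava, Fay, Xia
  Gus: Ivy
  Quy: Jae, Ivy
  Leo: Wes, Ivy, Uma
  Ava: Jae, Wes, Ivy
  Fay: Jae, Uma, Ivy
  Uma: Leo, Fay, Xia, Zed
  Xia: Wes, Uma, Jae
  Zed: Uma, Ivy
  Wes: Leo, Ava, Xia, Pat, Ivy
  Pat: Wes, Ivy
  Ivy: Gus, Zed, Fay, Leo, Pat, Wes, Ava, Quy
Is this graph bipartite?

Leo-Wes-Ivy-Leo is an odd cycle (length 3), and a bipartite graph can contain only even cycles.

No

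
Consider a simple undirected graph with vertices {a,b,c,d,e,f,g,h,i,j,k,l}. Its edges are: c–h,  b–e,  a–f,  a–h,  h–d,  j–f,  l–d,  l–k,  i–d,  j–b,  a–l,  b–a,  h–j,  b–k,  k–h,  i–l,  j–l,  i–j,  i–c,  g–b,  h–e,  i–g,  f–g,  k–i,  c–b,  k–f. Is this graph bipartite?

The cycle j-i-l-j has length 3, which is odd, so the graph is not bipartite.

No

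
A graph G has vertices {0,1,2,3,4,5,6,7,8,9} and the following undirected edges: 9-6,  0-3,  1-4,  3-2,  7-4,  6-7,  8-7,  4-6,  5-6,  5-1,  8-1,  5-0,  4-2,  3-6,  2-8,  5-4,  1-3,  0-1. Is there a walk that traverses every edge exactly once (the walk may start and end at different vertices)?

No

Degrees: 0:3, 1:5, 2:3, 3:4, 4:5, 5:4, 6:5, 7:3, 8:3, 9:1
Odd-degree vertices: 0, 1, 2, 4, 6, 7, 8, 9 (8 total).
An Eulerian trail requires 0 or 2 odd-degree vertices; here there are 8.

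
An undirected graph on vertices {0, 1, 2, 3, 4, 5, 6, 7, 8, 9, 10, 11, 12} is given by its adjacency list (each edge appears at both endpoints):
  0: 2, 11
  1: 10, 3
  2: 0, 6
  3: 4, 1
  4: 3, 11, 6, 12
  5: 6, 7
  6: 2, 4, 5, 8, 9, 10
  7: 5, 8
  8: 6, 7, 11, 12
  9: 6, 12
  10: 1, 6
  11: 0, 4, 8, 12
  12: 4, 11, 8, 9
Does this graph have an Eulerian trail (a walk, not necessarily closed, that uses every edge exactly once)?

Yes

Degrees: 0:2, 1:2, 2:2, 3:2, 4:4, 5:2, 6:6, 7:2, 8:4, 9:2, 10:2, 11:4, 12:4
Odd-degree vertices: none (0 total).
With 0 odd-degree vertices and all edges in one connected piece, an Eulerian trail exists.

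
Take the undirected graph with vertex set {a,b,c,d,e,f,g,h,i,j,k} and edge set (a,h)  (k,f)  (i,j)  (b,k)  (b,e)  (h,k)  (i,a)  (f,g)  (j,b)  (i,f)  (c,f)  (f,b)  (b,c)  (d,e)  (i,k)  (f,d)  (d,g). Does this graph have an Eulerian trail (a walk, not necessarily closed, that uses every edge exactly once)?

Degrees: a:2, b:5, c:2, d:3, e:2, f:6, g:2, h:2, i:4, j:2, k:4
Odd-degree vertices: b, d (2 total).
With 2 odd-degree vertices and all edges in one connected piece, an Eulerian trail exists (from b to d).

Yes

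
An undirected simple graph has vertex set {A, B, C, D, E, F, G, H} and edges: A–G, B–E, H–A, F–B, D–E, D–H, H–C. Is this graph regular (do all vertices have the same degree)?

No

Degrees: A:2, B:2, C:1, D:2, E:2, F:1, G:1, H:3
Vertex C has degree 1 while H has degree 3, so the graph is not regular.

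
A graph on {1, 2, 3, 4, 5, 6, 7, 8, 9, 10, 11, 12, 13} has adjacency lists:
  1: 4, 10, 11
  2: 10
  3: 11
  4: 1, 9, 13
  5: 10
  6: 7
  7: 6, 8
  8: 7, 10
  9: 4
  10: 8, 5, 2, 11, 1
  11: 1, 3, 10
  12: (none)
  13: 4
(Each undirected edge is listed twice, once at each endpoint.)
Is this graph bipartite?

No

The cycle 11-10-1-11 has length 3, which is odd, so the graph is not bipartite.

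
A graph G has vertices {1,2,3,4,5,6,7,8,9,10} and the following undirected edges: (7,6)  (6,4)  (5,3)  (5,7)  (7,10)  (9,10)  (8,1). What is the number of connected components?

3

Component: {2}
Component: {1, 8}
Component: {3, 4, 5, 6, 7, 9, 10}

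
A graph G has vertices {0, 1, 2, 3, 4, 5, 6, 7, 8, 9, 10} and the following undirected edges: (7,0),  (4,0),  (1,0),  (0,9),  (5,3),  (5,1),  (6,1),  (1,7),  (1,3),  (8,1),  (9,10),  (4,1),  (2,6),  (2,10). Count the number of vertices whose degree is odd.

Degrees: 0:4, 1:7, 2:2, 3:2, 4:2, 5:2, 6:2, 7:2, 8:1, 9:2, 10:2
Odd-degree vertices: 1, 8.

2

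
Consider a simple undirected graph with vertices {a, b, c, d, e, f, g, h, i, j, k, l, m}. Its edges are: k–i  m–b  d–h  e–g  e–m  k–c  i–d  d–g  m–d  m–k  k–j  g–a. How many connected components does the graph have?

Component: {f}
Component: {l}
Component: {a, b, c, d, e, g, h, i, j, k, m}

3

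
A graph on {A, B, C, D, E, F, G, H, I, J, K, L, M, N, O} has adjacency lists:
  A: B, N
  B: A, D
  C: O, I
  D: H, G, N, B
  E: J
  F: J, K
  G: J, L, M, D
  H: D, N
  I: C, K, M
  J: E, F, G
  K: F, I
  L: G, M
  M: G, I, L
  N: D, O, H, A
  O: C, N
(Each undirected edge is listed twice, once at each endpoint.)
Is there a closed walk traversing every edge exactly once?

No

Degrees: A:2, B:2, C:2, D:4, E:1, F:2, G:4, H:2, I:3, J:3, K:2, L:2, M:3, N:4, O:2
E, I, J, M have odd degree; an Eulerian circuit needs every degree to be even, so none exists.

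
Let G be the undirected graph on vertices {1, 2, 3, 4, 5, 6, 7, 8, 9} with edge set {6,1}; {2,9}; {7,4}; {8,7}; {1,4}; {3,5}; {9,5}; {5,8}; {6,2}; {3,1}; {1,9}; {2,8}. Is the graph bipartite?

A valid 2-coloring puts {3, 4, 6, 8, 9} on one side and {1, 2, 5, 7} on the other; every edge crosses between the two sides.

Yes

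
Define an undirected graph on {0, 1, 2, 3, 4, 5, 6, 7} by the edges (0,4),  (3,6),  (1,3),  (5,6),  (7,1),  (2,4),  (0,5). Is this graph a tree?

The graph has 8 vertices and 7 edges.
Connected and |E| = |V| - 1, which characterizes a tree.

Yes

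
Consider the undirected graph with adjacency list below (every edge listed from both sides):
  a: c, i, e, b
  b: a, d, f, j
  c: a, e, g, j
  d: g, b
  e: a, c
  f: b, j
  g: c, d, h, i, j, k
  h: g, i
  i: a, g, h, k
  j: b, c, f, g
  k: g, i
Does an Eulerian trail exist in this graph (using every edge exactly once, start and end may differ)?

Yes

Degrees: a:4, b:4, c:4, d:2, e:2, f:2, g:6, h:2, i:4, j:4, k:2
Odd-degree vertices: none (0 total).
The non-isolated vertices are connected and exactly 0 have odd degree, so an Eulerian trail exists.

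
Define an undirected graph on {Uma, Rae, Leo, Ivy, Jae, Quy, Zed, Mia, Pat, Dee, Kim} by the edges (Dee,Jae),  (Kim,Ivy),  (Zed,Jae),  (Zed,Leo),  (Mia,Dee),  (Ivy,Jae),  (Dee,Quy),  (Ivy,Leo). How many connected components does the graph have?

Component: {Uma}
Component: {Rae}
Component: {Pat}
Component: {Leo, Ivy, Jae, Quy, Zed, Mia, Dee, Kim}

4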